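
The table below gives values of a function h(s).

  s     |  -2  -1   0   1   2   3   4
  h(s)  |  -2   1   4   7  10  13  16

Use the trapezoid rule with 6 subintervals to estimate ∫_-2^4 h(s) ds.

42

Δs = 1.
T_6 = (1/2)·[(-2) + 2·1 + 2·4 + 2·7 + 2·10 + 2·13 + 16] = 42.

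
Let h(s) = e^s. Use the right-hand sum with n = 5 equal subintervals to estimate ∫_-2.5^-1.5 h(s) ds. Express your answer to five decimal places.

0.15562

Δs = (-1.5 − (-2.5))/5 = 0.2.
Right endpoints: -2.3, -2.1, -1.9, -1.7, -1.5.
h(-2.3) ≈ 0.10026, h(-2.1) ≈ 0.12246, h(-1.9) ≈ 0.14957, h(-1.7) ≈ 0.18268, h(-1.5) ≈ 0.22313.
Sum = Δs · [h(-2.3) + h(-2.1) + h(-1.9) + h(-1.7) + h(-1.5)].
Sum ≈ 0.15562.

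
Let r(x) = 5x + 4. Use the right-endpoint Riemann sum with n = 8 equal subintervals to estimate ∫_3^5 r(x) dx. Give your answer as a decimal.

Δx = (5 − 3)/8 = 0.25.
Right endpoints: 3.25, 3.5, 3.75, 4, 4.25, 4.5, 4.75, 5.
r(3.25) = 20.25, r(3.5) = 21.5, r(3.75) = 22.75, r(4) = 24, r(4.25) = 25.25, r(4.5) = 26.5, r(4.75) = 27.75, r(5) = 29.
Sum = Δx · [r(3.25) + r(3.5) + r(3.75) + ...].
Sum = 49.25.

49.25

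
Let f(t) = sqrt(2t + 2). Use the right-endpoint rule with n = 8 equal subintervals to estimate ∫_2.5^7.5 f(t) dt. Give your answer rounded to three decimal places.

17.648

Δt = (7.5 − 2.5)/8 = 0.625.
Right endpoints: 3.125, 3.75, 4.375, 5, 5.625, 6.25, 6.875, 7.5.
f(3.125) ≈ 2.872, f(3.75) ≈ 3.082, f(4.375) ≈ 3.279, f(5) ≈ 3.464, f(5.625) ≈ 3.640, f(6.25) ≈ 3.808, f(6.875) ≈ 3.969, f(7.5) ≈ 4.123.
Sum = Δt · [f(3.125) + f(3.75) + f(4.375) + ...].
Sum ≈ 17.648.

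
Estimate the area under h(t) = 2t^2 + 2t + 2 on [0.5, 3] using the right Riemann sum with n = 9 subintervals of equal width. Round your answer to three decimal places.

34.856

Δt = (3 − 0.5)/9 = 5/18.
Right endpoints: 7/9, 19/18, 4/3, 29/18, 17/9, 13/6, 22/9, 49/18, 3.
h(7/9) = 386/81, h(19/18) = 1027/162, h(4/3) = 74/9, h(29/18) = 1687/162, h(17/9) = 1046/81, h(13/6) = 283/18, h(22/9) = 1526/81, h(49/18) = 3607/162, h(3) = 26.
Sum = Δt · [h(7/9) + h(19/18) + h(4/3) + ...].
Sum ≈ 34.856.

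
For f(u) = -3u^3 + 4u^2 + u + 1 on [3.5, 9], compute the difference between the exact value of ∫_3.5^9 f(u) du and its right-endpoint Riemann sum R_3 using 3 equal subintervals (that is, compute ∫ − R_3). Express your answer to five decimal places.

1790.70197

Exact integral: ∫_3.5^9 f(u) du ≈ -3853.4947917.
R_3 ≈ -5644.1967593.
Error ≈ -3853.4947917 − (-5644.1967593) ≈ 1790.70197.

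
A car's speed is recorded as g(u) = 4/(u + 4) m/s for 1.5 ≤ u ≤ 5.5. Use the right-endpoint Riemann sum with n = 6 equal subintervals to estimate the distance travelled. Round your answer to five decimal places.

Δu = (5.5 − 1.5)/6 = 2/3.
Right endpoints: 13/6, 17/6, 3.5, 25/6, 29/6, 5.5.
g(13/6) = 24/37, g(17/6) = 24/41, g(3.5) = 8/15, g(25/6) = 24/49, g(29/6) = 24/53, g(5.5) = 8/19.
Sum = Δu · [g(13/6) + g(17/6) + g(3.5) + ...].
Sum ≈ 2.08735.

2.08735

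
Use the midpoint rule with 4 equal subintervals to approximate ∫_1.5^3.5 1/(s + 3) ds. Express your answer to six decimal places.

Δs = (3.5 − 1.5)/4 = 0.5.
Midpoints: 1.75, 2.25, 2.75, 3.25.
f(1.75) = 4/19, f(2.25) = 4/21, f(2.75) = 4/23, f(3.25) = 0.16.
Sum = Δs · [f(1.75) + f(2.25) + f(2.75) + f(3.25)].
Sum ≈ 0.367458.

0.367458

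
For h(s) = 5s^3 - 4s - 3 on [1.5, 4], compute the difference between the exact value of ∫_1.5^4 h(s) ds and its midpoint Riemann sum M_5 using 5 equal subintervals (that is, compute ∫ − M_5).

2.1484375

Exact integral: ∫_1.5^4 h(s) ds = 278.671875.
M_5 = 276.5234375.
Error = 278.671875 − 276.5234375 = 2.1484375.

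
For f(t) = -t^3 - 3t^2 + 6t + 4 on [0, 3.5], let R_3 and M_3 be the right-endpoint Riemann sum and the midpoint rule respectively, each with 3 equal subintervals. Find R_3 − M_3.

-44.0234375

R_3 ≈ -70.388889.
M_3 ≈ -26.365451.
R_3 − M_3 = -44.0234375.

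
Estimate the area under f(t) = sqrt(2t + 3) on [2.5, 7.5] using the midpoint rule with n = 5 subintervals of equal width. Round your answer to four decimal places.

Δt = (7.5 − 2.5)/5 = 1.
Midpoints: 3, 4, 5, 6, 7.
f(3) ≈ 3.0000, f(4) ≈ 3.3166, f(5) ≈ 3.6056, f(6) ≈ 3.8730, f(7) ≈ 4.1231.
Sum = Δt · [f(3) + f(4) + f(5) + f(6) + f(7)].
Sum ≈ 17.9183.

17.9183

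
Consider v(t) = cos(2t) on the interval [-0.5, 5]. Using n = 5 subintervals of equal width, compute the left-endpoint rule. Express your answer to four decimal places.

Δt = (5 − (-0.5))/5 = 1.1.
Left endpoints: -0.5, 0.6, 1.7, 2.8, 3.9.
v(-0.5) ≈ 0.5403, v(0.6) ≈ 0.3624, v(1.7) ≈ -0.9668, v(2.8) ≈ 0.7756, v(3.9) ≈ 0.0540.
Sum = Δt · [v(-0.5) + v(0.6) + v(1.7) + v(2.8) + v(3.9)].
Sum ≈ 0.8419.

0.8419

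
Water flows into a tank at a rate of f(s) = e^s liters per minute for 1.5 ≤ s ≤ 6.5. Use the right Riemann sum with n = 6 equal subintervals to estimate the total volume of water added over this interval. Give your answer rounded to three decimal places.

Δs = (6.5 − 1.5)/6 = 5/6.
Right endpoints: 7/3, 19/6, 4, 29/6, 17/3, 6.5.
f(7/3) ≈ 10.312, f(19/6) ≈ 23.728, f(4) ≈ 54.598, f(29/6) ≈ 125.629, f(17/3) ≈ 289.069, f(6.5) ≈ 665.142.
Sum = Δs · [f(7/3) + f(19/6) + f(4) + ...].
Sum ≈ 973.732.

973.732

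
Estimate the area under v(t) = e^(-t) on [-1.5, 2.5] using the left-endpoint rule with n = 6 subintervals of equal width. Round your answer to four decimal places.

6.0279

Δt = (2.5 − (-1.5))/6 = 2/3.
Left endpoints: -1.5, -5/6, -1/6, 0.5, 7/6, 11/6.
v(-1.5) ≈ 4.4817, v(-5/6) ≈ 2.3010, v(-1/6) ≈ 1.1814, v(0.5) ≈ 0.6065, v(7/6) ≈ 0.3114, v(11/6) ≈ 0.1599.
Sum = Δt · [v(-1.5) + v(-5/6) + v(-1/6) + ...].
Sum ≈ 6.0279.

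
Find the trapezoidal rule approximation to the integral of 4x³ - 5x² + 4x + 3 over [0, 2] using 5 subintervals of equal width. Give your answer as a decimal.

Δx = (2 − 0)/5 = 0.4.
f(0) = 3, f(0.4) = 4.056, f(0.8) = 5.048, f(1.2) = 7.512, f(1.6) = 12.984, f(2) = 23.
T_5 = (Δx/2)·[f(x_0) + 2f(x_1) + ... + 2f(x_{4}) + f(x_5)].
Sum = 17.04.

17.04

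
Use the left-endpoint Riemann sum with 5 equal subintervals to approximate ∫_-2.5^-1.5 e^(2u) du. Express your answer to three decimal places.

Δu = (-1.5 − (-2.5))/5 = 0.2.
Left endpoints: -2.5, -2.3, -2.1, -1.9, -1.7.
f(-2.5) ≈ 0.007, f(-2.3) ≈ 0.010, f(-2.1) ≈ 0.015, f(-1.9) ≈ 0.022, f(-1.7) ≈ 0.033.
Sum = Δu · [f(-2.5) + f(-2.3) + f(-2.1) + f(-1.9) + f(-1.7)].
Sum ≈ 0.018.

0.018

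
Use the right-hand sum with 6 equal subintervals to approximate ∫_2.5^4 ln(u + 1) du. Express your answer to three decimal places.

2.207

Δu = (4 − 2.5)/6 = 0.25.
Right endpoints: 2.75, 3, 3.25, 3.5, 3.75, 4.
f(2.75) ≈ 1.322, f(3) ≈ 1.386, f(3.25) ≈ 1.447, f(3.5) ≈ 1.504, f(3.75) ≈ 1.558, f(4) ≈ 1.609.
Sum = Δu · [f(2.75) + f(3) + f(3.25) + ...].
Sum ≈ 2.207.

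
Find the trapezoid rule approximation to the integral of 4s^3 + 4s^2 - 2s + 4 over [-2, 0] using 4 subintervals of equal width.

6

Δs = (0 − (-2))/4 = 0.5.
f(-2) = -8, f(-1.5) = 2.5, f(-1) = 6, f(-0.5) = 5.5, f(0) = 4.
T_4 = (Δs/2)·[f(s_0) + 2f(s_1) + 2f(s_2) + 2f(s_3) + f(s_4)].
Sum = 6.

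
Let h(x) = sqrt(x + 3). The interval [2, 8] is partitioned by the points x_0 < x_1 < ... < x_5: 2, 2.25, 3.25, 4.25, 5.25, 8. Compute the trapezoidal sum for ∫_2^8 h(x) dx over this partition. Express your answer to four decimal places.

Subinterval widths: 0.25, 1, 1, 1, 2.75.
h(2) ≈ 2.2361, h(2.25) ≈ 2.2913, h(3.25) ≈ 2.5000, h(4.25) ≈ 2.6926, h(5.25) ≈ 2.8723, h(8) ≈ 3.3166.
On each subinterval the trapezoid contributes (Δx_i/2)·[h(x_{i-1}) + h(x_i)].
Sum ≈ 16.8500.

16.8500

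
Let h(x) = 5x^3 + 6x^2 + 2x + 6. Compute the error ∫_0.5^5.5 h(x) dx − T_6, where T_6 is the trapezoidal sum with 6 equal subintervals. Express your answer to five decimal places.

Exact integral: ∫_0.5^5.5 h(x) dx = 1536.25.
T_6 ≈ 1565.7638889.
Error ≈ 1536.25 − 1565.7638889 ≈ -29.51389.

-29.51389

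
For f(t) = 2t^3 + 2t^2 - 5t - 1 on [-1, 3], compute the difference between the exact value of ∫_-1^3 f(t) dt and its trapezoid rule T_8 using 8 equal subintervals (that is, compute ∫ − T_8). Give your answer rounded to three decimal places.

Exact integral: ∫_-1^3 f(t) dt ≈ 34.66667.
T_8 = 36.
Error ≈ 34.66667 − 36 ≈ -1.333.

-1.333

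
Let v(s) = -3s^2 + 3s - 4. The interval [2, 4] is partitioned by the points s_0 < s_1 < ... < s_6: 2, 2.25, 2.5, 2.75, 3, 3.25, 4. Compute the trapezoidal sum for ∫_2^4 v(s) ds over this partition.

-46.25

Subinterval widths: 0.25, 0.25, 0.25, 0.25, 0.25, 0.75.
v(2) = -10, v(2.25) = -12.4375, v(2.5) = -15.25, v(2.75) = -18.4375, v(3) = -22, v(3.25) = -25.9375, v(4) = -40.
On each subinterval the trapezoid contributes (Δs_i/2)·[v(s_{i-1}) + v(s_i)].
Sum = -46.25.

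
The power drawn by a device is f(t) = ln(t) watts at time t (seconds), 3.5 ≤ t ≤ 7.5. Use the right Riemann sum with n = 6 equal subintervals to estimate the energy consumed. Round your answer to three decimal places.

Δt = (7.5 − 3.5)/6 = 2/3.
Right endpoints: 25/6, 29/6, 5.5, 37/6, 41/6, 7.5.
f(25/6) ≈ 1.427, f(29/6) ≈ 1.576, f(5.5) ≈ 1.705, f(37/6) ≈ 1.819, f(41/6) ≈ 1.922, f(7.5) ≈ 2.015.
Sum = Δt · [f(25/6) + f(29/6) + f(5.5) + ...].
Sum ≈ 6.976.

6.976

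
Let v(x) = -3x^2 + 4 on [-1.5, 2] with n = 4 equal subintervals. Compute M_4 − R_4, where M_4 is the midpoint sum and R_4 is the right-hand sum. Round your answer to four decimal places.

4.3066

M_4 ≈ 3.294922.
R_4 = -1.01171875.
M_4 − R_4 ≈ 4.3066.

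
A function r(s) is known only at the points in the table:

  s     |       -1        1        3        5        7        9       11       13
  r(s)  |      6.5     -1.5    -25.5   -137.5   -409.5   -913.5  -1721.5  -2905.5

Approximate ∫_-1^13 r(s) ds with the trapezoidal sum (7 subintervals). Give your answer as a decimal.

-9317

Δs = 2.
T_7 = (2/2)·[6.5 + 2·(-1.5) + 2·(-25.5) + 2·(-137.5) + 2·(-409.5) + 2·(-913.5) + 2·(-1721.5) + (-2905.5)] = -9317.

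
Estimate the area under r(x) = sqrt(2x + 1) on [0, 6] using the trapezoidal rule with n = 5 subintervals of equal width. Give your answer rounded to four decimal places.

Δx = (6 − 0)/5 = 1.2.
r(0) ≈ 1.0000, r(1.2) ≈ 1.8439, r(2.4) ≈ 2.4083, r(3.6) ≈ 2.8636, r(4.8) ≈ 3.2558, r(6) ≈ 3.6056.
T_5 = (Δx/2)·[r(x_0) + 2r(x_1) + ... + 2r(x_{4}) + r(x_5)].
Sum ≈ 15.2092.

15.2092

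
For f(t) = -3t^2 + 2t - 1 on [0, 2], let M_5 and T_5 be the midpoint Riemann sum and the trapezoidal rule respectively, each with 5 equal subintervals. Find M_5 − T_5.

M_5 = -5.92.
T_5 = -6.16.
M_5 − T_5 = 0.24.

0.24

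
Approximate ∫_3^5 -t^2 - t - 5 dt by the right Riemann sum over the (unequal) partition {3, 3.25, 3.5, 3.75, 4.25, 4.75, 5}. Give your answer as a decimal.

-54.15625

Subinterval widths: 0.25, 0.25, 0.25, 0.5, 0.5, 0.25.
Right endpoints: 3.25, 3.5, 3.75, 4.25, 4.75, 5.
f(3.25) = -18.8125, f(3.5) = -20.75, f(3.75) = -22.8125, f(4.25) = -27.3125, f(4.75) = -32.3125, f(5) = -35.
Sum = Σ Δt_i · f(t_i).
Sum = -54.15625.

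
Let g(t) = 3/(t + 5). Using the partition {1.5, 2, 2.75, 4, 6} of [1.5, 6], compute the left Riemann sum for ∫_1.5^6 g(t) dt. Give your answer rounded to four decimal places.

Subinterval widths: 0.5, 0.75, 1.25, 2.
Left endpoints: 1.5, 2, 2.75, 4.
g(1.5) = 6/13, g(2) = 3/7, g(2.75) = 12/31, g(4) = 1/3.
Sum = Σ Δt_i · g(t_i).
Sum ≈ 1.7027.

1.7027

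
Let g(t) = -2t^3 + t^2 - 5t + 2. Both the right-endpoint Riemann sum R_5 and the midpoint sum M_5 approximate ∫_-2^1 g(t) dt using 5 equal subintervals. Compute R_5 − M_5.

-9.72

R_5 = 13.92.
M_5 = 23.64.
R_5 − M_5 = -9.72.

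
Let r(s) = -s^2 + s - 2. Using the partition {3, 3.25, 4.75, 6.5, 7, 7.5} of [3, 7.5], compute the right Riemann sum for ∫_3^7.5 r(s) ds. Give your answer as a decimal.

Subinterval widths: 0.25, 1.5, 1.75, 0.5, 0.5.
Right endpoints: 3.25, 4.75, 6.5, 7, 7.5.
r(3.25) = -9.3125, r(4.75) = -19.8125, r(6.5) = -37.75, r(7) = -44, r(7.5) = -50.75.
Sum = Σ Δs_i · r(s_i).
Sum = -145.484375.

-145.484375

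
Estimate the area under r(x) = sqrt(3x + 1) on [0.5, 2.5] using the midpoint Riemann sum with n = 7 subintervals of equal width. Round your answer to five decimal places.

Δx = (2.5 − 0.5)/7 = 2/7.
Midpoints: 9/14, 13/14, 17/14, 1.5, 25/14, 29/14, 33/14.
r(9/14) ≈ 1.71131, r(13/14) ≈ 1.94569, r(17/14) ≈ 2.15473, r(1.5) ≈ 2.34521, r(25/14) ≈ 2.52134, r(29/14) ≈ 2.68594, r(33/14) ≈ 2.84103.
Sum = Δx · [r(9/14) + r(13/14) + r(17/14) + ...].
Sum ≈ 4.63007.

4.63007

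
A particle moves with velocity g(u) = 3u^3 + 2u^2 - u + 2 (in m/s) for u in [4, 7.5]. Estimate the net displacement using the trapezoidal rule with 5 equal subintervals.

2421.86875

Δu = (7.5 − 4)/5 = 0.7.
g(4) = 222, g(4.7) = 352.949, g(5.4) = 527.312, g(6.1) = 751.263, g(6.8) = 1030.976, g(7.5) = 1372.625.
T_5 = (Δu/2)·[g(u_0) + 2g(u_1) + ... + 2g(u_{4}) + g(u_5)].
Sum = 2421.86875.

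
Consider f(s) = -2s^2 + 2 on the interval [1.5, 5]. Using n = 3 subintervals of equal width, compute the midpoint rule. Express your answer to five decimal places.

Δs = (5 − 1.5)/3 = 7/6.
Midpoints: 25/12, 3.25, 53/12.
f(25/12) = -481/72, f(3.25) = -19.125, f(53/12) = -2665/72.
Sum = Δs · [f(25/12) + f(3.25) + f(53/12)].
Sum ≈ -73.28935.

-73.28935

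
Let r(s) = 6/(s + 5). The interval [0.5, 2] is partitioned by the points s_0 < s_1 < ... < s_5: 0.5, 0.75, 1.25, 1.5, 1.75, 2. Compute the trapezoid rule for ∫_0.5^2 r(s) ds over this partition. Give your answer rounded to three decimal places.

1.448

Subinterval widths: 0.25, 0.5, 0.25, 0.25, 0.25.
r(0.5) = 12/11, r(0.75) = 24/23, r(1.25) = 0.96, r(1.5) = 12/13, r(1.75) = 8/9, r(2) = 6/7.
On each subinterval the trapezoid contributes (Δs_i/2)·[r(s_{i-1}) + r(s_i)].
Sum ≈ 1.448.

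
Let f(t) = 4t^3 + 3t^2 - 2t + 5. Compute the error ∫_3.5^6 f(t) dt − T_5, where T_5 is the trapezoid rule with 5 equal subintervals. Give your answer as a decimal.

-6.25

Exact integral: ∫_3.5^6 f(t) dt = 1307.8125.
T_5 = 1314.0625.
Error = 1307.8125 − 1314.0625 = -6.25.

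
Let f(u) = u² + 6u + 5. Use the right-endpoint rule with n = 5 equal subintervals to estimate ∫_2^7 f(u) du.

310

Δu = (7 − 2)/5 = 1.
Right endpoints: 3, 4, 5, 6, 7.
f(3) = 32, f(4) = 45, f(5) = 60, f(6) = 77, f(7) = 96.
Sum = Δu · [f(3) + f(4) + f(5) + f(6) + f(7)].
Sum = 310.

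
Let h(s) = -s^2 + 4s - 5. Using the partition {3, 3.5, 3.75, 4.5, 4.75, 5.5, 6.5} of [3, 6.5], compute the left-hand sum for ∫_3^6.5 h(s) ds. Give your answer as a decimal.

Subinterval widths: 0.5, 0.25, 0.75, 0.25, 0.75, 1.
Left endpoints: 3, 3.5, 3.75, 4.5, 4.75, 5.5.
h(3) = -2, h(3.5) = -3.25, h(3.75) = -4.0625, h(4.5) = -7.25, h(4.75) = -8.5625, h(5.5) = -13.25.
Sum = Σ Δs_i · h(s_i).
Sum = -26.34375.

-26.34375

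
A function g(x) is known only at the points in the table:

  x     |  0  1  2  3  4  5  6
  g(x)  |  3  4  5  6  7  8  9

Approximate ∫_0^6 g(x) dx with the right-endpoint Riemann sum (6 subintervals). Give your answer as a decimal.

39

Δx = 1.
Sum = 1·[4 + 5 + 6 + 7 + 8 + 9] = 39.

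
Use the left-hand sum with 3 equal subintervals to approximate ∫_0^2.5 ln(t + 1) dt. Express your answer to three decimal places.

1.322

Δt = (2.5 − 0)/3 = 5/6.
Left endpoints: 0, 5/6, 5/3.
f(0) ≈ 0.000, f(5/6) ≈ 0.606, f(5/3) ≈ 0.981.
Sum = Δt · [f(0) + f(5/6) + f(5/3)].
Sum ≈ 1.322.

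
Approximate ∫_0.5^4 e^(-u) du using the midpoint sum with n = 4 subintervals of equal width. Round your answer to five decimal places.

0.56986

Δu = (4 − 0.5)/4 = 0.875.
Midpoints: 0.9375, 1.8125, 2.6875, 3.5625.
f(0.9375) ≈ 0.39161, f(1.8125) ≈ 0.16325, f(2.6875) ≈ 0.06805, f(3.5625) ≈ 0.02837.
Sum = Δu · [f(0.9375) + f(1.8125) + f(2.6875) + f(3.5625)].
Sum ≈ 0.56986.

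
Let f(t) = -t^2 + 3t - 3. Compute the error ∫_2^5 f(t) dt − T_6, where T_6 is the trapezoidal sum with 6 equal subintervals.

0.125

Exact integral: ∫_2^5 f(t) dt = -16.5.
T_6 = -16.625.
Error = -16.5 − (-16.625) = 0.125.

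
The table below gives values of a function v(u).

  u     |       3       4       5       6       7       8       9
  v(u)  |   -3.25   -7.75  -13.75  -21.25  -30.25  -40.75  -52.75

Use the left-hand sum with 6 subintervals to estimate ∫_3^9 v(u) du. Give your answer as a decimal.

Δu = 1.
Sum = 1·[(-3.25) + (-7.75) + (-13.75) + (-21.25) + (-30.25) + (-40.75)] = -117.

-117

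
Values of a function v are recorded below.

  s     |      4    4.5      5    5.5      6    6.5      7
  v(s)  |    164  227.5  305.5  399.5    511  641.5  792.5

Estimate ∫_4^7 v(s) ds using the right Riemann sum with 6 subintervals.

1438.75

Δs = 0.5.
Sum = 0.5·[227.5 + 305.5 + 399.5 + 511 + 641.5 + 792.5] = 1438.75.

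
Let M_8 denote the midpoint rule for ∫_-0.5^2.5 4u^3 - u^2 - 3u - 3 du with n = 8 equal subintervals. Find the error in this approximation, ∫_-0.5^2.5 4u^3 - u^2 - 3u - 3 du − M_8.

Exact integral: ∫_-0.5^2.5 f(u) du = 15.75.
M_8 = 15.36328125.
Error = 15.75 − 15.36328125 = 0.38671875.

0.38671875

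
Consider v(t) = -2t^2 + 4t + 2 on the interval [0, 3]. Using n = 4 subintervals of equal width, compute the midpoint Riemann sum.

6.28125

Δt = (3 − 0)/4 = 0.75.
Midpoints: 0.375, 1.125, 1.875, 2.625.
v(0.375) = 3.21875, v(1.125) = 3.96875, v(1.875) = 2.46875, v(2.625) = -1.28125.
Sum = Δt · [v(0.375) + v(1.125) + v(1.875) + v(2.625)].
Sum = 6.28125.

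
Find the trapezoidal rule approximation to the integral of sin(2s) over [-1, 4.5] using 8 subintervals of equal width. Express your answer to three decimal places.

Δs = (4.5 − (-1))/8 = 0.6875.
f(-1) ≈ -0.909, f(-0.3125) ≈ -0.585, f(0.375) ≈ 0.682, f(1.0625) ≈ 0.850, f(1.75) ≈ -0.351, f(2.4375) ≈ -0.987, f(3.125) ≈ -0.033, f(3.8125) ≈ 0.974, f(4.5) ≈ 0.412.
T_8 = (Δs/2)·[f(s_0) + 2f(s_1) + ... + 2f(s_{7}) + f(s_8)].
Sum ≈ 0.207.

0.207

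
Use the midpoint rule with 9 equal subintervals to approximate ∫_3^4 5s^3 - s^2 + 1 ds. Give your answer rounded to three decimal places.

Δs = (4 − 3)/9 = 1/9.
Midpoints: 55/18, 19/6, 59/18, 61/18, 3.5, 65/18, 67/18, 23/6, 71/18.
f(55/18) = 783257/5832, f(19/6) = 32345/216, f(59/18) = 970069/5832, f(61/18) = 1073759/5832, f(3.5) = 203.125, f(65/18) = 1302907/5832, f(67/18) = 1428845/5832, f(23/6) = 57877/216, f(71/18) = 1704649/5832.
Sum = Δs · [f(55/18) + f(19/6) + f(59/18) + ...].
Sum ≈ 207.364.

207.364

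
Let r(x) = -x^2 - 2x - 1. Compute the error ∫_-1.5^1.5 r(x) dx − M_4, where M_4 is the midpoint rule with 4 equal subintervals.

-0.140625

Exact integral: ∫_-1.5^1.5 r(x) dx = -5.25.
M_4 = -5.109375.
Error = -5.25 − (-5.109375) = -0.140625.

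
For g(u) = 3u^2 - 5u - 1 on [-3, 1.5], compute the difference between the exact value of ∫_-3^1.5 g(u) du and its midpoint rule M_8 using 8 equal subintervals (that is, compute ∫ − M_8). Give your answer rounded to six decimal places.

0.355957

Exact integral: ∫_-3^1.5 g(u) du = 42.75.
M_8 ≈ 42.39404297.
Error ≈ 42.75 − 42.39404297 ≈ 0.355957.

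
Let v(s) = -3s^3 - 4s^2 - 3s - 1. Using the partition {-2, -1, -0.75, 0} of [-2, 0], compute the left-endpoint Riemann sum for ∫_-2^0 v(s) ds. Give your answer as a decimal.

13.44921875

Subinterval widths: 1, 0.25, 0.75.
Left endpoints: -2, -1, -0.75.
v(-2) = 13, v(-1) = 1, v(-0.75) = 0.265625.
Sum = Σ Δs_i · v(s_i).
Sum = 13.44921875.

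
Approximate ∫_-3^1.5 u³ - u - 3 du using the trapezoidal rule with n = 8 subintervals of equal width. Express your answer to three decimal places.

Δu = (1.5 − (-3))/8 = 0.5625.
f(-3) = -27, f(-2.4375) = -61623/4096, f(-1.875) = -3951/512, f(-1.3125) = -16173/4096, f(-0.75) = -2.671875, f(-0.1875) = -11547/4096, f(0.375) = -1701/512, f(0.9375) = -12753/4096, f(1.5) = -1.125.
T_8 = (Δu/2)·[f(u_0) + 2f(u_1) + ... + 2f(u_{7}) + f(u_8)].
Sum ≈ -29.643.

-29.643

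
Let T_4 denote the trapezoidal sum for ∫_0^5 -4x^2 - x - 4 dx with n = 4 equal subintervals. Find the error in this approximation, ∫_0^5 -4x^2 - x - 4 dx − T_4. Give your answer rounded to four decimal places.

5.2083

Exact integral: ∫_0^5 f(x) dx ≈ -199.166667.
T_4 = -204.375.
Error ≈ -199.166667 − (-204.375) ≈ 5.2083.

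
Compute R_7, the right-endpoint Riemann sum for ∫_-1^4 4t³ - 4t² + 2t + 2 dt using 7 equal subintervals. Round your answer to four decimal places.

274.2857

Δt = (4 − (-1))/7 = 5/7.
Right endpoints: -2/7, 3/7, 8/7, 13/7, 18/7, 23/7, 4.
f(-2/7) = 346/343, f(3/7) = 836/343, f(8/7) = 1726/343, f(13/7) = 6016/343, f(18/7) = 16706/343, f(23/7) = 36796/343, f(4) = 202.
Sum = Δt · [f(-2/7) + f(3/7) + f(8/7) + ...].
Sum ≈ 274.2857.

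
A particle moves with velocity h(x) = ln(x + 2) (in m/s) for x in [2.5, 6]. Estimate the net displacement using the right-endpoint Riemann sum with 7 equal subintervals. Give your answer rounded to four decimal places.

6.5090

Δx = (6 − 2.5)/7 = 0.5.
Right endpoints: 3, 3.5, 4, 4.5, 5, 5.5, 6.
h(3) ≈ 1.6094, h(3.5) ≈ 1.7047, h(4) ≈ 1.7918, h(4.5) ≈ 1.8718, h(5) ≈ 1.9459, h(5.5) ≈ 2.0149, h(6) ≈ 2.0794.
Sum = Δx · [h(3) + h(3.5) + h(4) + ...].
Sum ≈ 6.5090.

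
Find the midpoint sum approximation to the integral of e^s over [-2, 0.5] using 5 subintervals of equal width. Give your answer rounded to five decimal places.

1.49774

Δs = (0.5 − (-2))/5 = 0.5.
Midpoints: -1.75, -1.25, -0.75, -0.25, 0.25.
f(-1.75) ≈ 0.17377, f(-1.25) ≈ 0.28650, f(-0.75) ≈ 0.47237, f(-0.25) ≈ 0.77880, f(0.25) ≈ 1.28403.
Sum = Δs · [f(-1.75) + f(-1.25) + f(-0.75) + f(-0.25) + f(0.25)].
Sum ≈ 1.49774.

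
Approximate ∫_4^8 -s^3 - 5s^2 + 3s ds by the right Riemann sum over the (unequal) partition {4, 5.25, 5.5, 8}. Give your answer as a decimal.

-2428.73828125

Subinterval widths: 1.25, 0.25, 2.5.
Right endpoints: 5.25, 5.5, 8.
f(5.25) = -266.765625, f(5.5) = -301.125, f(8) = -808.
Sum = Σ Δs_i · f(s_i).
Sum = -2428.73828125.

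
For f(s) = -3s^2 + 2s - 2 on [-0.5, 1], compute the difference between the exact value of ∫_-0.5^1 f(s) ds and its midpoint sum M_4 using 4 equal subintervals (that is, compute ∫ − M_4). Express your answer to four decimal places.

Exact integral: ∫_-0.5^1 f(s) ds = -3.375.
M_4 ≈ -3.322266.
Error ≈ -3.375 − (-3.322266) ≈ -0.0527.

-0.0527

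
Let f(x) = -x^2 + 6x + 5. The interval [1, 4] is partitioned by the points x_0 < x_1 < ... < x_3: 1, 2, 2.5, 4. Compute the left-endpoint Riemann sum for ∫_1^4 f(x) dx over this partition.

37.125

Subinterval widths: 1, 0.5, 1.5.
Left endpoints: 1, 2, 2.5.
f(1) = 10, f(2) = 13, f(2.5) = 13.75.
Sum = Σ Δx_i · f(x_i).
Sum = 37.125.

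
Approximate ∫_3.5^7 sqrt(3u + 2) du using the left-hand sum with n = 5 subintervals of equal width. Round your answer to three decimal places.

14.245

Δu = (7 − 3.5)/5 = 0.7.
Left endpoints: 3.5, 4.2, 4.9, 5.6, 6.3.
f(3.5) ≈ 3.536, f(4.2) ≈ 3.821, f(4.9) ≈ 4.087, f(5.6) ≈ 4.336, f(6.3) ≈ 4.572.
Sum = Δu · [f(3.5) + f(4.2) + f(4.9) + f(5.6) + f(6.3)].
Sum ≈ 14.245.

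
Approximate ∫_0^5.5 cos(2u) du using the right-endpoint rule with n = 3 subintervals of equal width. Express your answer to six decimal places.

Δu = (5.5 − 0)/3 = 11/6.
Right endpoints: 11/6, 11/3, 5.5.
f(11/6) ≈ -0.865287, f(11/3) ≈ 0.497443, f(5.5) ≈ 0.004426.
Sum = Δu · [f(11/6) + f(11/3) + f(5.5)].
Sum ≈ -0.666267.

-0.666267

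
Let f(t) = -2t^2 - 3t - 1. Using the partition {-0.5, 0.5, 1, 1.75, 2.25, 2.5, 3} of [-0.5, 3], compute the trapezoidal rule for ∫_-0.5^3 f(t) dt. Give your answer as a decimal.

-35.3125

Subinterval widths: 1, 0.5, 0.75, 0.5, 0.25, 0.5.
f(-0.5) = 0, f(0.5) = -3, f(1) = -6, f(1.75) = -12.375, f(2.25) = -17.875, f(2.5) = -21, f(3) = -28.
On each subinterval the trapezoid contributes (Δt_i/2)·[f(t_{i-1}) + f(t_i)].
Sum = -35.3125.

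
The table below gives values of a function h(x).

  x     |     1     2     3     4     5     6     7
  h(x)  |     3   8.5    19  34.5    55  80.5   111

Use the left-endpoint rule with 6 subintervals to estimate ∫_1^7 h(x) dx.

200.5

Δx = 1.
Sum = 1·[3 + 8.5 + 19 + 34.5 + 55 + 80.5] = 200.5.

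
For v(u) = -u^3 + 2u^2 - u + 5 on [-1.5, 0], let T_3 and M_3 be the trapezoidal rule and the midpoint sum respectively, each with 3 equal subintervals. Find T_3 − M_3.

0.3984375

T_3 = 12.40625.
M_3 = 12.0078125.
T_3 − M_3 = 0.3984375.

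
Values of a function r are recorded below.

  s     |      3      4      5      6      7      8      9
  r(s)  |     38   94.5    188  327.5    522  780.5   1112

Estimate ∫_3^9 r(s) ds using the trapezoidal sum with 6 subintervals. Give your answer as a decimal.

2487.5

Δs = 1.
T_6 = (1/2)·[38 + 2·94.5 + 2·188 + 2·327.5 + 2·522 + 2·780.5 + 1112] = 2487.5.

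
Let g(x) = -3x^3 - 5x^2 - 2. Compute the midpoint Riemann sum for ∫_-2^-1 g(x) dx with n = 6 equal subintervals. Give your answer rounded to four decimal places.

Δx = (-1 − (-2))/6 = 1/6.
Midpoints: -23/12, -1.75, -19/12, -17/12, -1.25, -13/12.
g(-23/12) = 145/192, g(-1.75) = -1.234375, g(-19/12) = -1513/576, g(-17/12) = -673/192, g(-1.25) = -3.953125, g(-13/12) = -2335/576.
Sum = Δx · [g(-23/12) + g(-1.75) + g(-19/12) + ...].
Sum ≈ -2.4363.

-2.4363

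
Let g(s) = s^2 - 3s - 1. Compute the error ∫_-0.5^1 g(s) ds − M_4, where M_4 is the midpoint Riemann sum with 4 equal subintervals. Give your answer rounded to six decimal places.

0.017578

Exact integral: ∫_-0.5^1 g(s) ds = -2.25.
M_4 ≈ -2.26757812.
Error ≈ -2.25 − (-2.26757812) ≈ 0.017578.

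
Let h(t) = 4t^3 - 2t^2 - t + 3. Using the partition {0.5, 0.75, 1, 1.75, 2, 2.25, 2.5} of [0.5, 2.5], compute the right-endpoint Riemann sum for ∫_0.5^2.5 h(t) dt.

42.046875

Subinterval widths: 0.25, 0.25, 0.75, 0.25, 0.25, 0.25.
Right endpoints: 0.75, 1, 1.75, 2, 2.25, 2.5.
h(0.75) = 2.8125, h(1) = 4, h(1.75) = 16.5625, h(2) = 25, h(2.25) = 36.1875, h(2.5) = 50.5.
Sum = Σ Δt_i · h(t_i).
Sum = 42.046875.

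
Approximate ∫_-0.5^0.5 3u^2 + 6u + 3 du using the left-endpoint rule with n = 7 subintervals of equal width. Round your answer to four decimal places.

2.8316

Δu = (0.5 − (-0.5))/7 = 1/7.
Left endpoints: -0.5, -5/14, -3/14, -1/14, 1/14, 3/14, 5/14.
f(-0.5) = 0.75, f(-5/14) = 243/196, f(-3/14) = 363/196, f(-1/14) = 507/196, f(1/14) = 675/196, f(3/14) = 867/196, f(5/14) = 1083/196.
Sum = Δu · [f(-0.5) + f(-5/14) + f(-3/14) + ...].
Sum ≈ 2.8316.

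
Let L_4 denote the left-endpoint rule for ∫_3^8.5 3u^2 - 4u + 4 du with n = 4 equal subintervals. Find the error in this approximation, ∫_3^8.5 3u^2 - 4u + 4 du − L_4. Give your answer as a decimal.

110.12890625

Exact integral: ∫_3^8.5 f(u) du = 482.625.
L_4 = 372.49609375.
Error = 482.625 − 372.49609375 = 110.12890625.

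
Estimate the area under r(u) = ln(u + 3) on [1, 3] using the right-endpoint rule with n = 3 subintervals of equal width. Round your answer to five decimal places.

3.33745

Δu = (3 − 1)/3 = 2/3.
Right endpoints: 5/3, 7/3, 3.
r(5/3) ≈ 1.54045, r(7/3) ≈ 1.67398, r(3) ≈ 1.79176.
Sum = Δu · [r(5/3) + r(7/3) + r(3)].
Sum ≈ 3.33745.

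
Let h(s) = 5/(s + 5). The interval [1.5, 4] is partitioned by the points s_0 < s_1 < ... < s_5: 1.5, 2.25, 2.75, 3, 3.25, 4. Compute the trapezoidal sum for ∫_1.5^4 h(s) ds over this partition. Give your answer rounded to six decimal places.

1.629045

Subinterval widths: 0.75, 0.5, 0.25, 0.25, 0.75.
h(1.5) = 10/13, h(2.25) = 20/29, h(2.75) = 20/31, h(3) = 0.625, h(3.25) = 20/33, h(4) = 5/9.
On each subinterval the trapezoid contributes (Δs_i/2)·[h(s_{i-1}) + h(s_i)].
Sum ≈ 1.629045.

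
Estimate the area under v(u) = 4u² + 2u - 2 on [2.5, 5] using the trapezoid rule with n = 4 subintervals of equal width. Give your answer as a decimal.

Δu = (5 − 2.5)/4 = 0.625.
v(2.5) = 28, v(3.125) = 43.3125, v(3.75) = 61.75, v(4.375) = 83.3125, v(5) = 108.
T_4 = (Δu/2)·[v(u_0) + 2v(u_1) + 2v(u_2) + 2v(u_3) + v(u_4)].
Sum = 160.234375.

160.234375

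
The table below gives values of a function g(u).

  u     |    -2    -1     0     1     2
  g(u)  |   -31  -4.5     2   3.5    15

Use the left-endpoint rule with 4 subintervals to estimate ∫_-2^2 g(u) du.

Δu = 1.
Sum = 1·[(-31) + (-4.5) + 2 + 3.5] = -30.

-30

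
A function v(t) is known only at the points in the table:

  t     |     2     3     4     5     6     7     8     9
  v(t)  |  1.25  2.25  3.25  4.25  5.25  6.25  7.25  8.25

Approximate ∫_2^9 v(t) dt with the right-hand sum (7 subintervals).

36.75

Δt = 1.
Sum = 1·[2.25 + 3.25 + 4.25 + 5.25 + 6.25 + 7.25 + 8.25] = 36.75.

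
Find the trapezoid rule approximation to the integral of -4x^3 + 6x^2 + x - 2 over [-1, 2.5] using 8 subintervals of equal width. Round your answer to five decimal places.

Δx = (2.5 − (-1))/8 = 0.4375.
f(-1) = 7, f(-0.5625) = 49/1024, f(-0.125) = -2.0234375, f(0.3125) = -1253/1024, f(0.75) = 0.4375, f(1.1875) = 973/1024, f(1.625) = -1.6953125, f(2.0625) = -9737/1024, f(2.5) = -24.5.
T_8 = (Δx/2)·[f(x_0) + 2f(x_1) + ... + 2f(x_{7}) + f(x_8)].
Sum ≈ -9.52246.

-9.52246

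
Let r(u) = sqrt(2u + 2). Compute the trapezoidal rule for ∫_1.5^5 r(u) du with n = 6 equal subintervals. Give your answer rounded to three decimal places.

Δu = (5 − 1.5)/6 = 7/12.
r(1.5) ≈ 2.236, r(25/12) ≈ 2.483, r(8/3) ≈ 2.708, r(3.25) ≈ 2.915, r(23/6) ≈ 3.109, r(53/12) ≈ 3.291, r(5) ≈ 3.464.
T_6 = (Δu/2)·[r(u_0) + 2r(u_1) + ... + 2r(u_{5}) + r(u_6)].
Sum ≈ 10.125.

10.125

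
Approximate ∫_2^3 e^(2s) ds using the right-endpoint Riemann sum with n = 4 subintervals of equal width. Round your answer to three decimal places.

Δs = (3 − 2)/4 = 0.25.
Right endpoints: 2.25, 2.5, 2.75, 3.
f(2.25) ≈ 90.017, f(2.5) ≈ 148.413, f(2.75) ≈ 244.692, f(3) ≈ 403.429.
Sum = Δs · [f(2.25) + f(2.5) + f(2.75) + f(3)].
Sum ≈ 221.638.

221.638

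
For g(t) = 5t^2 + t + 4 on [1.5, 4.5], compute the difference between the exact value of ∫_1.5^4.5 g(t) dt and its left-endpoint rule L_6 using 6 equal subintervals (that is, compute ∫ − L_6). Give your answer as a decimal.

22.625

Exact integral: ∫_1.5^4.5 g(t) dt = 167.25.
L_6 = 144.625.
Error = 167.25 − 144.625 = 22.625.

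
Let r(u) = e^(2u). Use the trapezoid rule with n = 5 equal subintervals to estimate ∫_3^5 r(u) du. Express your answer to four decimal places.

Δu = (5 − 3)/5 = 0.4.
r(3) ≈ 403.4288, r(3.4) ≈ 897.8473, r(3.8) ≈ 1998.1959, r(4.2) ≈ 4447.0667, r(4.6) ≈ 9897.1291, r(5) ≈ 22026.4658.
T_5 = (Δu/2)·[r(u_0) + 2r(u_1) + ... + 2r(u_{4}) + r(u_5)].
Sum ≈ 11382.0745.

11382.0745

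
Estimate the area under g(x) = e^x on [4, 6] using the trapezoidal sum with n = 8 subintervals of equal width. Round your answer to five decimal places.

350.64558

Δx = (6 − 4)/8 = 0.25.
g(4) ≈ 54.59815, g(4.25) ≈ 70.10541, g(4.5) ≈ 90.01713, g(4.75) ≈ 115.58428, g(5) ≈ 148.41316, g(5.25) ≈ 190.56627, g(5.5) ≈ 244.69193, g(5.75) ≈ 314.19066, g(6) ≈ 403.42879.
T_8 = (Δx/2)·[g(x_0) + 2g(x_1) + ... + 2g(x_{7}) + g(x_8)].
Sum ≈ 350.64558.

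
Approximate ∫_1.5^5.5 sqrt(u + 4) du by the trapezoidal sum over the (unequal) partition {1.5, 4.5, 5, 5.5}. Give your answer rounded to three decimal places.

10.890

Subinterval widths: 3, 0.5, 0.5.
f(1.5) ≈ 2.345, f(4.5) ≈ 2.915, f(5) ≈ 3.000, f(5.5) ≈ 3.082.
On each subinterval the trapezoid contributes (Δu_i/2)·[f(u_{i-1}) + f(u_i)].
Sum ≈ 10.890.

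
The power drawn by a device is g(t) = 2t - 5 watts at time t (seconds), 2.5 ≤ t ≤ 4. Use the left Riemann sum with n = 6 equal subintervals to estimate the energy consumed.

Δt = (4 − 2.5)/6 = 0.25.
Left endpoints: 2.5, 2.75, 3, 3.25, 3.5, 3.75.
g(2.5) = 0, g(2.75) = 0.5, g(3) = 1, g(3.25) = 1.5, g(3.5) = 2, g(3.75) = 2.5.
Sum = Δt · [g(2.5) + g(2.75) + g(3) + ...].
Sum = 1.875.

1.875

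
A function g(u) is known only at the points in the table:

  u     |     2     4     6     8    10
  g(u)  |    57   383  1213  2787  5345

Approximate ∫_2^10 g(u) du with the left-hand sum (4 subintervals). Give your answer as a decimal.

Δu = 2.
Sum = 2·[57 + 383 + 1213 + 2787] = 8880.

8880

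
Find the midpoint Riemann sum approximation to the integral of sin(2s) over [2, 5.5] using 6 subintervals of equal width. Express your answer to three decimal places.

-0.348

Δs = (5.5 − 2)/6 = 7/12.
Midpoints: 55/24, 2.875, 83/24, 97/24, 4.625, 125/24.
f(55/24) ≈ -0.992, f(2.875) ≈ -0.508, f(83/24) ≈ 0.592, f(97/24) ≈ 0.974, f(4.625) ≈ 0.174, f(125/24) ≈ -0.837.
Sum = Δs · [f(55/24) + f(2.875) + f(83/24) + ...].
Sum ≈ -0.348.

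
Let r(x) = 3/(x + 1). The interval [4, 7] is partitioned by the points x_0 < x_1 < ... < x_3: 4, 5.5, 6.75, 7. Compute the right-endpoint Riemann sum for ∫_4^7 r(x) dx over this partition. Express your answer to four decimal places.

Subinterval widths: 1.5, 1.25, 0.25.
Right endpoints: 5.5, 6.75, 7.
r(5.5) = 6/13, r(6.75) = 12/31, r(7) = 0.375.
Sum = Σ Δx_i · r(x_i).
Sum ≈ 1.2699.

1.2699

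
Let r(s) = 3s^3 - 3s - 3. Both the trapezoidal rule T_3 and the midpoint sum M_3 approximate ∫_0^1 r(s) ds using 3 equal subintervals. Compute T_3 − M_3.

0.125

T_3 ≈ -3.666667.
M_3 ≈ -3.791667.
T_3 − M_3 = 0.125.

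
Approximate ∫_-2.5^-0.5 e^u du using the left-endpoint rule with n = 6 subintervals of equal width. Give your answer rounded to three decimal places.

Δu = (-0.5 − (-2.5))/6 = 1/3.
Left endpoints: -2.5, -13/6, -11/6, -1.5, -7/6, -5/6.
f(-2.5) ≈ 0.082, f(-13/6) ≈ 0.115, f(-11/6) ≈ 0.160, f(-1.5) ≈ 0.223, f(-7/6) ≈ 0.311, f(-5/6) ≈ 0.435.
Sum = Δu · [f(-2.5) + f(-13/6) + f(-11/6) + ...].
Sum ≈ 0.442.

0.442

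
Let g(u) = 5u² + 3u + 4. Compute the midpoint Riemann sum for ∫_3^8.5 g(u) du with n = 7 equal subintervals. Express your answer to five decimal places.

Δu = (8.5 − 3)/7 = 11/14.
Midpoints: 95/28, 117/28, 139/28, 5.75, 183/28, 205/28, 227/28.
g(95/28) = 56241/784, g(117/28) = 81409/784, g(139/28) = 111417/784, g(5.75) = 186.5625, g(183/28) = 185953/784, g(205/28) = 230481/784, g(227/28) = 279849/784.
Sum = Δu · [g(95/28) + g(117/28) + g(139/28) + ...].
Sum ≈ 1094.00191.

1094.00191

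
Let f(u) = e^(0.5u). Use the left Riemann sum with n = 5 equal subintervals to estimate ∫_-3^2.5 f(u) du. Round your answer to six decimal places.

4.901356

Δu = (2.5 − (-3))/5 = 1.1.
Left endpoints: -3, -1.9, -0.8, 0.3, 1.4.
f(-3) ≈ 0.223130, f(-1.9) ≈ 0.386741, f(-0.8) ≈ 0.670320, f(0.3) ≈ 1.161834, f(1.4) ≈ 2.013753.
Sum = Δu · [f(-3) + f(-1.9) + f(-0.8) + f(0.3) + f(1.4)].
Sum ≈ 4.901356.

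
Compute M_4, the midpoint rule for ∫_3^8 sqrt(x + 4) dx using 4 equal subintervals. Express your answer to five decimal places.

Δx = (8 − 3)/4 = 1.25.
Midpoints: 3.625, 4.875, 6.125, 7.375.
f(3.625) ≈ 2.76134, f(4.875) ≈ 2.97909, f(6.125) ≈ 3.18198, f(7.375) ≈ 3.37268.
Sum = Δx · [f(3.625) + f(4.875) + f(6.125) + f(7.375)].
Sum ≈ 15.36887.

15.36887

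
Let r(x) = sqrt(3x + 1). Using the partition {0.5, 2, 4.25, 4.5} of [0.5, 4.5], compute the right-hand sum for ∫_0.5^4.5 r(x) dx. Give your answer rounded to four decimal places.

13.2638

Subinterval widths: 1.5, 2.25, 0.25.
Right endpoints: 2, 4.25, 4.5.
r(2) ≈ 2.6458, r(4.25) ≈ 3.7081, r(4.5) ≈ 3.8079.
Sum = Σ Δx_i · r(x_i).
Sum ≈ 13.2638.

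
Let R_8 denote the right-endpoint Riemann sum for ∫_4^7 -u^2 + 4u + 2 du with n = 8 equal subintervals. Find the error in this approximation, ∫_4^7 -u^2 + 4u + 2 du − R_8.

Exact integral: ∫_4^7 f(u) du = -21.
R_8 = -25.0078125.
Error = -21 − (-25.0078125) = 4.0078125.

4.0078125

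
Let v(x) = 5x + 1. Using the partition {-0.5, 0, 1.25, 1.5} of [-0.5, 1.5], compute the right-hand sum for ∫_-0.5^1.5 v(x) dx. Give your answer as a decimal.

Subinterval widths: 0.5, 1.25, 0.25.
Right endpoints: 0, 1.25, 1.5.
v(0) = 1, v(1.25) = 7.25, v(1.5) = 8.5.
Sum = Σ Δx_i · v(x_i).
Sum = 11.6875.

11.6875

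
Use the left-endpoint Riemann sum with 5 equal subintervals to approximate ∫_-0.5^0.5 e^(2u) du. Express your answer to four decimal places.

Δu = (0.5 − (-0.5))/5 = 0.2.
Left endpoints: -0.5, -0.3, -0.1, 0.1, 0.3.
f(-0.5) ≈ 0.3679, f(-0.3) ≈ 0.5488, f(-0.1) ≈ 0.8187, f(0.1) ≈ 1.2214, f(0.3) ≈ 1.8221.
Sum = Δu · [f(-0.5) + f(-0.3) + f(-0.1) + f(0.1) + f(0.3)].
Sum ≈ 0.9558.

0.9558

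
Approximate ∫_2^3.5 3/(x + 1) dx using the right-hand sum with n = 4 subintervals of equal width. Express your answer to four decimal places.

1.1561

Δx = (3.5 − 2)/4 = 0.375.
Right endpoints: 2.375, 2.75, 3.125, 3.5.
f(2.375) = 8/9, f(2.75) = 0.8, f(3.125) = 8/11, f(3.5) = 2/3.
Sum = Δx · [f(2.375) + f(2.75) + f(3.125) + f(3.5)].
Sum ≈ 1.1561.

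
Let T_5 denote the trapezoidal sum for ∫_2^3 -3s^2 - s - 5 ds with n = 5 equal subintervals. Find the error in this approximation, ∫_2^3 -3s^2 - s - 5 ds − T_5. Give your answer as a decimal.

Exact integral: ∫_2^3 f(s) ds = -26.5.
T_5 = -26.52.
Error = -26.5 − (-26.52) = 0.02.

0.02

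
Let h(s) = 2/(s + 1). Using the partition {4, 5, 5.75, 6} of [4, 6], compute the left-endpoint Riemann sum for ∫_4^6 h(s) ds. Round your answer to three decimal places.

0.724

Subinterval widths: 1, 0.75, 0.25.
Left endpoints: 4, 5, 5.75.
h(4) = 0.4, h(5) = 1/3, h(5.75) = 8/27.
Sum = Σ Δs_i · h(s_i).
Sum ≈ 0.724.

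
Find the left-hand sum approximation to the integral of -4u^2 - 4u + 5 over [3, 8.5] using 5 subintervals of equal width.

Δu = (8.5 − 3)/5 = 1.1.
Left endpoints: 3, 4.1, 5.2, 6.3, 7.4.
f(3) = -43, f(4.1) = -78.64, f(5.2) = -123.96, f(6.3) = -178.96, f(7.4) = -243.64.
Sum = Δu · [f(3) + f(4.1) + f(5.2) + f(6.3) + f(7.4)].
Sum = -735.02.

-735.02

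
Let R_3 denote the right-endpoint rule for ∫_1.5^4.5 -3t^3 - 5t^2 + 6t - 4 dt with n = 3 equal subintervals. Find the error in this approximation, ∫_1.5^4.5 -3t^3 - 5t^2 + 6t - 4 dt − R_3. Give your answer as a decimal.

183.625

Exact integral: ∫_1.5^4.5 f(t) dt = -408.
R_3 = -591.625.
Error = -408 − (-591.625) = 183.625.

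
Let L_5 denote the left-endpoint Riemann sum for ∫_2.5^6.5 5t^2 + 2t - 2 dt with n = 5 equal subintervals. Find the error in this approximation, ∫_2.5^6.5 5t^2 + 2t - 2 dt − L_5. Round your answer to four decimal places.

Exact integral: ∫_2.5^6.5 f(t) dt ≈ 459.666667.
L_5 = 386.6.
Error ≈ 459.666667 − 386.6 ≈ 73.0667.

73.0667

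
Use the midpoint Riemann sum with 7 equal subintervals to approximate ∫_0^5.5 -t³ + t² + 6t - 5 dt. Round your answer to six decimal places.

Δt = (5.5 − 0)/7 = 11/14.
Midpoints: 11/28, 33/28, 55/28, 2.75, 99/28, 121/28, 143/28.
f(11/28) = -55959/21952, f(33/28) = 40027/21952, f(55/28) = 67285/21952, f(2.75) = -1.734375, f(99/28) = -339935/21952, f(121/28) = -902189/21952, f(143/28) = -1788723/21952.
Sum = Δt · [f(11/28) + f(33/28) + f(55/28) + ...].
Sum ≈ -108.005899.

-108.005899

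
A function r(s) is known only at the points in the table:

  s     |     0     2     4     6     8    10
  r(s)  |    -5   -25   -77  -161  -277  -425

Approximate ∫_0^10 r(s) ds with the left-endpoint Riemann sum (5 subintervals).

Δs = 2.
Sum = 2·[(-5) + (-25) + (-77) + (-161) + (-277)] = -1090.

-1090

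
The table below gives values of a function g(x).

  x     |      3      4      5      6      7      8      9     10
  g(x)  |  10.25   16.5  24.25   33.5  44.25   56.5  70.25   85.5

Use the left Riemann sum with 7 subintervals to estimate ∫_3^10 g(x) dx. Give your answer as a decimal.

255.5

Δx = 1.
Sum = 1·[10.25 + 16.5 + 24.25 + 33.5 + 44.25 + 56.5 + 70.25] = 255.5.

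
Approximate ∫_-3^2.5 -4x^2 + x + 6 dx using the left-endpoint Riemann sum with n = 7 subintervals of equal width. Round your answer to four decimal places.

-33.9541

Δx = (2.5 − (-3))/7 = 11/14.
Left endpoints: -3, -31/14, -10/7, -9/14, 1/7, 13/14, 12/7.
f(-3) = -33, f(-31/14) = -1551/98, f(-10/7) = -176/49, f(-9/14) = 363/98, f(1/7) = 297/49, f(13/14) = 341/98, f(12/7) = -198/49.
Sum = Δx · [f(-3) + f(-31/14) + f(-10/7) + ...].
Sum ≈ -33.9541.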